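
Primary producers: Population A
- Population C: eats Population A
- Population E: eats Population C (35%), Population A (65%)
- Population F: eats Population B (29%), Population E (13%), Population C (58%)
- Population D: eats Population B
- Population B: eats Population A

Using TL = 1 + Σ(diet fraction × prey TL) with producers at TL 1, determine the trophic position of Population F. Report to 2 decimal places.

3.05

Population B: 1 + 1 = 2
Population C: 1 + 1 = 2
Population D: 1 + 2 = 3
Population E: 1 + (0.35×2 + 0.65×1) = 2.35
Population F: 1 + (0.29×2 + 0.13×2.35 + 0.58×2) = 3.0455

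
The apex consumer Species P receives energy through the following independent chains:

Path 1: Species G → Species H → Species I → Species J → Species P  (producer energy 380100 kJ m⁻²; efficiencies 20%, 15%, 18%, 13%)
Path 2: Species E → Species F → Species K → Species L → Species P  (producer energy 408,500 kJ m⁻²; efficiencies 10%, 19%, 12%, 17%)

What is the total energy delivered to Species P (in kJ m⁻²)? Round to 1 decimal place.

425.2 kJ m⁻²

Path 1: 380100 × 0.2 × 0.15 × 0.18 × 0.13 = 266.8302 kJ m⁻²
Path 2: 408500 × 0.1 × 0.19 × 0.12 × 0.17 = 158.3346 kJ m⁻²
Total at Species P: 266.8302 + 158.3346 = 425.1648 kJ m⁻²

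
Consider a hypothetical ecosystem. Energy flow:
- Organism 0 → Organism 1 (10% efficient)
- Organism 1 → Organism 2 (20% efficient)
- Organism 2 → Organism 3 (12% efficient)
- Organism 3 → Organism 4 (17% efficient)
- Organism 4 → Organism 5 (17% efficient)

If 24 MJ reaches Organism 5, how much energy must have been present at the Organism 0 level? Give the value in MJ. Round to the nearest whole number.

Cumulative transfer efficiency: 0.1 × 0.2 × 0.12 × 0.17 × 0.17 = 0.00006936
Organism 0 energy = 24 / 0.00006936 = 346021 MJ

346021 MJ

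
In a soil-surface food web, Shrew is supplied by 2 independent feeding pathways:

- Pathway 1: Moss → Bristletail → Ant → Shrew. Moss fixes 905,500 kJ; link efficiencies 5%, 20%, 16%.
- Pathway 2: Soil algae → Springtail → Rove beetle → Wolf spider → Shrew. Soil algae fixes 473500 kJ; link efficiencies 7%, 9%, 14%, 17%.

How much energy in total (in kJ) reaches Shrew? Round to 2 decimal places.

1519.80 kJ

Pathway 1: 905500 × 0.05 × 0.2 × 0.16 = 1448.8 kJ
Pathway 2: 473500 × 0.07 × 0.09 × 0.14 × 0.17 = 70.99659 kJ
Total at Shrew: 1448.8 + 70.99659 = 1519.79659 kJ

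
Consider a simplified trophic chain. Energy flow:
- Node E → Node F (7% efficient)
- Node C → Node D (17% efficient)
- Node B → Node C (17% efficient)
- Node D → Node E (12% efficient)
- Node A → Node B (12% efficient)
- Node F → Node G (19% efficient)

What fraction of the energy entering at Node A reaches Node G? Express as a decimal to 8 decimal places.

Product of link efficiencies: 0.12 × 0.17 × 0.17 × 0.12 × 0.07 × 0.19 = 0.000005534928

0.00000553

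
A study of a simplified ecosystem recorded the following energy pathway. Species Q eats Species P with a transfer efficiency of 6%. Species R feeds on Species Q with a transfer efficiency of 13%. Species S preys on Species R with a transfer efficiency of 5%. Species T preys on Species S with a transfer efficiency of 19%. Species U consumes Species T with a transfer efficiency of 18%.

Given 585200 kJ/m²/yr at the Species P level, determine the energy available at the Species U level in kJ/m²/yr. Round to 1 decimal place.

Species Q: 585200 × 0.06 = 35112 kJ/m²/yr
Species R: 35112 × 0.13 = 4564.56 kJ/m²/yr
Species S: 4564.56 × 0.05 = 228.228 kJ/m²/yr
Species T: 228.228 × 0.19 = 43.36332 kJ/m²/yr
Species U: 43.36332 × 0.18 = 7.8053976 kJ/m²/yr

7.8 kJ/m²/yr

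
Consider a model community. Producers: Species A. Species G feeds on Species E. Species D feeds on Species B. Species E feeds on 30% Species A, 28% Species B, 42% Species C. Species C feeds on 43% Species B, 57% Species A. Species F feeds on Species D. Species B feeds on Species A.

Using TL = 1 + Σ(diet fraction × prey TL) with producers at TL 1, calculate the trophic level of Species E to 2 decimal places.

Species B: 1 + 1 = 2
Species C: 1 + (0.43×2 + 0.57×1) = 2.43
Species D: 1 + 2 = 3
Species E: 1 + (0.3×1 + 0.28×2 + 0.42×2.43) = 2.8806
Species F: 1 + 3 = 4
Species G: 1 + 2.8806 = 3.8806

2.88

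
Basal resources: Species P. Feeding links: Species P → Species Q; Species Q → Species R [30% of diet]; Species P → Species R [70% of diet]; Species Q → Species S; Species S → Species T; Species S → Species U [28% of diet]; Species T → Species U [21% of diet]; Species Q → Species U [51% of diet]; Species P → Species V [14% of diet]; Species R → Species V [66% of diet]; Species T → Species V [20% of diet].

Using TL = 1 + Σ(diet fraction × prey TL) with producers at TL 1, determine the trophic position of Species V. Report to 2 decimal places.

3.46

Species Q: 1 + 1 = 2
Species R: 1 + (0.3×2 + 0.7×1) = 2.3
Species S: 1 + 2 = 3
Species T: 1 + 3 = 4
Species U: 1 + (0.28×3 + 0.21×4 + 0.51×2) = 3.7
Species V: 1 + (0.14×1 + 0.66×2.3 + 0.2×4) = 3.458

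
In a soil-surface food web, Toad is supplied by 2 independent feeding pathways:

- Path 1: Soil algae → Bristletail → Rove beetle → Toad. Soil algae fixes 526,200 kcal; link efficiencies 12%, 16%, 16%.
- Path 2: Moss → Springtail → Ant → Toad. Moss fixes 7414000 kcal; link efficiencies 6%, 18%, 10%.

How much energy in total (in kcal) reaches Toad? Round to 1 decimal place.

Path 1: 526200 × 0.12 × 0.16 × 0.16 = 1616.4864 kcal
Path 2: 7414000 × 0.06 × 0.18 × 0.1 = 8007.12 kcal
Total at Toad: 1616.4864 + 8007.12 = 9623.6064 kcal

9623.6 kcal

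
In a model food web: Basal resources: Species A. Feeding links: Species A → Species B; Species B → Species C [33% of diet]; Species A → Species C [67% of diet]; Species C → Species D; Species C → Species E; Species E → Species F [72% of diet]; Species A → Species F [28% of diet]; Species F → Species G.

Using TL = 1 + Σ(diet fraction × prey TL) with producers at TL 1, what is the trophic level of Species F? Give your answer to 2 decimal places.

3.68

Species B: 1 + 1 = 2
Species C: 1 + (0.33×2 + 0.67×1) = 2.33
Species D: 1 + 2.33 = 3.33
Species E: 1 + 2.33 = 3.33
Species F: 1 + (0.72×3.33 + 0.28×1) = 3.6776
Species G: 1 + 3.6776 = 4.6776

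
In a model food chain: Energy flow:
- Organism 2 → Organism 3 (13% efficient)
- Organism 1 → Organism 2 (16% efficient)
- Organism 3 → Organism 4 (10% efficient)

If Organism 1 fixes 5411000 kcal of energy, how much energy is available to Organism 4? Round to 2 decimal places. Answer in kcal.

Organism 2: 5411000 × 0.16 = 865760 kcal
Organism 3: 865760 × 0.13 = 112548.8 kcal
Organism 4: 112548.8 × 0.1 = 11254.88 kcal

11254.88 kcal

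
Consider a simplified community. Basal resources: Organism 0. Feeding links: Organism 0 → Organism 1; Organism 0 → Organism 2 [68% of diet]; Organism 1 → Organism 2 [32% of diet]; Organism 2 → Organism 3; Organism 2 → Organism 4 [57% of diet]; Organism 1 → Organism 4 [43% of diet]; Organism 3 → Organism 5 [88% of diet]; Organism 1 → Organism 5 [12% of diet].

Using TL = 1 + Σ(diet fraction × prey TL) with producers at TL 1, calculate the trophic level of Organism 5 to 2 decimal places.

Organism 1: 1 + 1 = 2
Organism 2: 1 + (0.68×1 + 0.32×2) = 2.32
Organism 3: 1 + 2.32 = 3.32
Organism 4: 1 + (0.57×2.32 + 0.43×2) = 3.1824
Organism 5: 1 + (0.88×3.32 + 0.12×2) = 4.1616

4.16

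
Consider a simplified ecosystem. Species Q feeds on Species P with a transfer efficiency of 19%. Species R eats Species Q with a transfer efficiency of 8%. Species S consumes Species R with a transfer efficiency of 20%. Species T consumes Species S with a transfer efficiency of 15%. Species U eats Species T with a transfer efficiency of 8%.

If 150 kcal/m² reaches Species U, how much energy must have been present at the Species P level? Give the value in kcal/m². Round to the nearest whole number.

Cumulative transfer efficiency: 0.19 × 0.08 × 0.2 × 0.15 × 0.08 = 0.00003648
Species P energy = 150 / 0.00003648 = 4111842 kcal/m²

4111842 kcal/m²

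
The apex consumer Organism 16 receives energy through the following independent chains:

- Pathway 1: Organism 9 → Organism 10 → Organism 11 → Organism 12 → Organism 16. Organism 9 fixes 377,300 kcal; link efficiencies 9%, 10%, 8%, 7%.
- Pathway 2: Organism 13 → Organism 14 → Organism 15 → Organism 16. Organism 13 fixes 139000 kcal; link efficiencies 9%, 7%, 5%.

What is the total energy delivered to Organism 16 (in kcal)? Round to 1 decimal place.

62.8 kcal

Pathway 1: 377300 × 0.09 × 0.1 × 0.08 × 0.07 = 19.01592 kcal
Pathway 2: 139000 × 0.09 × 0.07 × 0.05 = 43.785 kcal
Total at Organism 16: 19.01592 + 43.785 = 62.80092 kcal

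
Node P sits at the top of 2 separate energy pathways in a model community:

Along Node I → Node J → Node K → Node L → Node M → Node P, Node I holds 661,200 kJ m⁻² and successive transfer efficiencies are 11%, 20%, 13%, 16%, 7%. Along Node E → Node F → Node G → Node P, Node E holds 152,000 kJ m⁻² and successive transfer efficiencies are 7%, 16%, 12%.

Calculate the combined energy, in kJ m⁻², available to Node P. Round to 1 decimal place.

225.5 kJ m⁻²

Via Node I: 661200 × 0.11 × 0.2 × 0.13 × 0.16 × 0.07 = 21.1795584 kJ m⁻²
Via Node E: 152000 × 0.07 × 0.16 × 0.12 = 204.288 kJ m⁻²
Total at Node P: 21.1795584 + 204.288 = 225.4675584 kJ m⁻²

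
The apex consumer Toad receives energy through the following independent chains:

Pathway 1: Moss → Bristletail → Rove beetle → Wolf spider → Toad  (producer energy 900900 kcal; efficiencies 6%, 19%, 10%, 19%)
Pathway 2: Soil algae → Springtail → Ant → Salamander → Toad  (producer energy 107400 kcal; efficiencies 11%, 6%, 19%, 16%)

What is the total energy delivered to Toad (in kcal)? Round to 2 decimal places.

216.68 kcal

Pathway 1: 900900 × 0.06 × 0.19 × 0.1 × 0.19 = 195.13494 kcal
Pathway 2: 107400 × 0.11 × 0.06 × 0.19 × 0.16 = 21.548736 kcal
Total at Toad: 195.13494 + 21.548736 = 216.683676 kcal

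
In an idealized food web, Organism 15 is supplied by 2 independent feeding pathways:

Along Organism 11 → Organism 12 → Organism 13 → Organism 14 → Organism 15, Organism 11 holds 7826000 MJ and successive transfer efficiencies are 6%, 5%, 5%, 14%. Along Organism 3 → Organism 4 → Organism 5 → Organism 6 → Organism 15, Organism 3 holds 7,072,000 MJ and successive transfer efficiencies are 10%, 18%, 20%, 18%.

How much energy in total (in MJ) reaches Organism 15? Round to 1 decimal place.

Via Organism 11: 7826000 × 0.06 × 0.05 × 0.05 × 0.14 = 164.346 MJ
Via Organism 3: 7072000 × 0.1 × 0.18 × 0.2 × 0.18 = 4582.656 MJ
Total at Organism 15: 164.346 + 4582.656 = 4747.002 MJ

4747.0 MJ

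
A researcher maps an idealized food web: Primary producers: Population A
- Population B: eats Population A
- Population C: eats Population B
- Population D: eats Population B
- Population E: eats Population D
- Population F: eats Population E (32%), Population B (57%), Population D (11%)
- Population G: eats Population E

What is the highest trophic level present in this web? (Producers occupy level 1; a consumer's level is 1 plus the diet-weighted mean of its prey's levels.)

5

Population B: 1 + 1 = 2
Population C: 1 + 2 = 3
Population D: 1 + 2 = 3
Population E: 1 + 3 = 4
Population F: 1 + (0.32×4 + 0.57×2 + 0.11×3) = 3.75
Population G: 1 + 4 = 5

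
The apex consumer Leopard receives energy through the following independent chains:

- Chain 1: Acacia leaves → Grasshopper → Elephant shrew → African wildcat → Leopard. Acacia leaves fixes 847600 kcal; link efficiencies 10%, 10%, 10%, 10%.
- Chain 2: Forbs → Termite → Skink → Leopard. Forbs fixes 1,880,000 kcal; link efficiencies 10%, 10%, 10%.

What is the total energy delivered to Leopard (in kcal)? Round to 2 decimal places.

Chain 1: 847600 × 0.1 × 0.1 × 0.1 × 0.1 = 84.76 kcal
Chain 2: 1880000 × 0.1 × 0.1 × 0.1 = 1880 kcal
Total at Leopard: 84.76 + 1880 = 1964.76 kcal

1964.76 kcal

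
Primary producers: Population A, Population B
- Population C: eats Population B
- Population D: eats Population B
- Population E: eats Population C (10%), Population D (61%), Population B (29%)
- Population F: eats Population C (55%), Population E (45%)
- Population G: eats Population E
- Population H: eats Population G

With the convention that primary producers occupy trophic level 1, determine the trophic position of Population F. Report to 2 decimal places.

3.32

Population C: 1 + 1 = 2
Population D: 1 + 1 = 2
Population E: 1 + (0.1×2 + 0.61×2 + 0.29×1) = 2.71
Population F: 1 + (0.55×2 + 0.45×2.71) = 3.3195
Population G: 1 + 2.71 = 3.71
Population H: 1 + 3.71 = 4.71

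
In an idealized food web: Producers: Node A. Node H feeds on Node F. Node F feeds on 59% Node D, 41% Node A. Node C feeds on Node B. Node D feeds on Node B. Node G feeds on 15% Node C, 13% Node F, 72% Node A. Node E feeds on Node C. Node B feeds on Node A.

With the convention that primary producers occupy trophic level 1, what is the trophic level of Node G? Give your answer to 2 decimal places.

2.58

Node B: 1 + 1 = 2
Node C: 1 + 2 = 3
Node D: 1 + 2 = 3
Node E: 1 + 3 = 4
Node F: 1 + (0.59×3 + 0.41×1) = 3.18
Node G: 1 + (0.15×3 + 0.13×3.18 + 0.72×1) = 2.5834
Node H: 1 + 3.18 = 4.18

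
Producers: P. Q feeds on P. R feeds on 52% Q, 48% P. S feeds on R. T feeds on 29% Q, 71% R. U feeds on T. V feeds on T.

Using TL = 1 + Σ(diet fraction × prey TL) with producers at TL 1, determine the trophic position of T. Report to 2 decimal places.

Q: 1 + 1 = 2
R: 1 + (0.52×2 + 0.48×1) = 2.52
S: 1 + 2.52 = 3.52
T: 1 + (0.29×2 + 0.71×2.52) = 3.3692
U: 1 + 3.3692 = 4.3692
V: 1 + 3.3692 = 4.3692

3.37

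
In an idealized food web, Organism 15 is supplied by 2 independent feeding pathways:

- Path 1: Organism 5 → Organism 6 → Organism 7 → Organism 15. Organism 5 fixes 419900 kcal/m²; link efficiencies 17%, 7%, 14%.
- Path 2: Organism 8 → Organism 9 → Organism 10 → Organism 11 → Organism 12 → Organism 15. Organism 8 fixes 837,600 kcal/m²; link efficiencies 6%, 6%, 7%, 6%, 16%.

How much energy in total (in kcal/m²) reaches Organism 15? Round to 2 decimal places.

Path 1: 419900 × 0.17 × 0.07 × 0.14 = 699.5534 kcal/m²
Path 2: 837600 × 0.06 × 0.06 × 0.07 × 0.06 × 0.16 = 2.02632192 kcal/m²
Total at Organism 15: 699.5534 + 2.02632192 = 701.57972192 kcal/m²

701.58 kcal/m²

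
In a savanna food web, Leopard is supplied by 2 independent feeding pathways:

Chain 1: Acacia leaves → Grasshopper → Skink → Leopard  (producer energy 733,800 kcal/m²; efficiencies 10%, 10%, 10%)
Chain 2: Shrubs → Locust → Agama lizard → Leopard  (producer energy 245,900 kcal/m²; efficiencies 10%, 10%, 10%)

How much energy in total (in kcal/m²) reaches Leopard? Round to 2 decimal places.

979.70 kcal/m²

Chain 1: 733800 × 0.1 × 0.1 × 0.1 = 733.8 kcal/m²
Chain 2: 245900 × 0.1 × 0.1 × 0.1 = 245.9 kcal/m²
Total at Leopard: 733.8 + 245.9 = 979.7 kcal/m²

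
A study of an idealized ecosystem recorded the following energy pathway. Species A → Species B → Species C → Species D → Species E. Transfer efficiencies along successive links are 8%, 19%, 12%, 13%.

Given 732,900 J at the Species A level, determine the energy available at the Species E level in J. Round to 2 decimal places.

173.79 J

Species B: 732900 × 0.08 = 58632 J
Species C: 58632 × 0.19 = 11140.08 J
Species D: 11140.08 × 0.12 = 1336.8096 J
Species E: 1336.8096 × 0.13 = 173.785248 J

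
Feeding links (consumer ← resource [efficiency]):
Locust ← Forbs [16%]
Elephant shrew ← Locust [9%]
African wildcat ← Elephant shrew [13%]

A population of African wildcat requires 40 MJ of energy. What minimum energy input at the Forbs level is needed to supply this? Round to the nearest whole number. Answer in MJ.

Cumulative transfer efficiency: 0.16 × 0.09 × 0.13 = 0.001872
Forbs energy = 40 / 0.001872 = 21368 MJ

21368 MJ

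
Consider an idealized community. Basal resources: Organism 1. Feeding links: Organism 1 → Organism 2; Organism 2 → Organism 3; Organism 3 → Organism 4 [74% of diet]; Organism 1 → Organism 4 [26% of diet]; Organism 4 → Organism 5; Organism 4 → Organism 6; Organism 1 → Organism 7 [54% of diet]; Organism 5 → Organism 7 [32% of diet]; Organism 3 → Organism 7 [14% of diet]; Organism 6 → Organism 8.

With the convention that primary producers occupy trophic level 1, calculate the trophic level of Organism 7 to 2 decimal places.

Organism 2: 1 + 1 = 2
Organism 3: 1 + 2 = 3
Organism 4: 1 + (0.74×3 + 0.26×1) = 3.48
Organism 5: 1 + 3.48 = 4.48
Organism 6: 1 + 3.48 = 4.48
Organism 7: 1 + (0.54×1 + 0.32×4.48 + 0.14×3) = 3.3936
Organism 8: 1 + 4.48 = 5.48

3.39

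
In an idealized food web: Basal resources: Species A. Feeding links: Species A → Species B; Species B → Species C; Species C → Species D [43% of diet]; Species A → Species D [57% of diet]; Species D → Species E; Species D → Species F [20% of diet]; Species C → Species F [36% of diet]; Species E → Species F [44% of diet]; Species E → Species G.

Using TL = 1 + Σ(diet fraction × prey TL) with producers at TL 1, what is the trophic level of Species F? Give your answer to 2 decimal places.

4.35

Species B: 1 + 1 = 2
Species C: 1 + 2 = 3
Species D: 1 + (0.43×3 + 0.57×1) = 2.86
Species E: 1 + 2.86 = 3.86
Species F: 1 + (0.2×2.86 + 0.36×3 + 0.44×3.86) = 4.3504
Species G: 1 + 3.86 = 4.86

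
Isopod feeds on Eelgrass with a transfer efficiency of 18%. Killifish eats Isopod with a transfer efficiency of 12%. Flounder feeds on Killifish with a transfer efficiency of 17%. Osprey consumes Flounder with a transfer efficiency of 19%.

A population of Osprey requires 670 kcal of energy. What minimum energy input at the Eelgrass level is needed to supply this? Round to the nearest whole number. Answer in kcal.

Cumulative transfer efficiency: 0.18 × 0.12 × 0.17 × 0.19 = 0.00069768
Eelgrass energy = 670 / 0.00069768 = 960326 kcal

960326 kcal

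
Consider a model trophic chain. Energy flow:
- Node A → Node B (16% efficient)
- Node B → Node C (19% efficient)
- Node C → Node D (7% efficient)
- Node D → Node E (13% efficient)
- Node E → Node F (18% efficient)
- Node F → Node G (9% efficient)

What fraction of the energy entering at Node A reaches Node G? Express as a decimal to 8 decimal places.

Product of link efficiencies: 0.16 × 0.19 × 0.07 × 0.13 × 0.18 × 0.09 = 0.000004481568

0.00000448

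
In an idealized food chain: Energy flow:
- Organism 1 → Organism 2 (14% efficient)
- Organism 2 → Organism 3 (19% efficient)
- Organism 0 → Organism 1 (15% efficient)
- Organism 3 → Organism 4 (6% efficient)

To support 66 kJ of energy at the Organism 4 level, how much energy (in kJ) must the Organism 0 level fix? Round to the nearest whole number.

Cumulative transfer efficiency: 0.15 × 0.14 × 0.19 × 0.06 = 0.0002394
Organism 0 energy = 66 / 0.0002394 = 275689 kJ

275689 kJ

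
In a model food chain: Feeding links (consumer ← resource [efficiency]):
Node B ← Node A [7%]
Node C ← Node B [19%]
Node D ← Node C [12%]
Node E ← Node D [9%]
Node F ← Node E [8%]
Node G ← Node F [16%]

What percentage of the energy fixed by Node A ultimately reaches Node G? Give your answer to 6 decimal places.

Product of link efficiencies: 0.07 × 0.19 × 0.12 × 0.09 × 0.08 × 0.16 = 0.000001838592
As a percentage: 0.000001838592 × 100 = 0.000184%

0.000184%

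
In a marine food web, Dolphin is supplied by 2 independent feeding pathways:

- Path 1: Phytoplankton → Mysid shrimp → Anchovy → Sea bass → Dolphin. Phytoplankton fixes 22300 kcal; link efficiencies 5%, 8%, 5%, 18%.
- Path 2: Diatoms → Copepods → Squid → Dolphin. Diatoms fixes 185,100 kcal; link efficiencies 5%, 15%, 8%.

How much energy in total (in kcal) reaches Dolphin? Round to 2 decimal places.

111.86 kcal

Path 1: 22300 × 0.05 × 0.08 × 0.05 × 0.18 = 0.8028 kcal
Path 2: 185100 × 0.05 × 0.15 × 0.08 = 111.06 kcal
Total at Dolphin: 0.8028 + 111.06 = 111.8628 kcal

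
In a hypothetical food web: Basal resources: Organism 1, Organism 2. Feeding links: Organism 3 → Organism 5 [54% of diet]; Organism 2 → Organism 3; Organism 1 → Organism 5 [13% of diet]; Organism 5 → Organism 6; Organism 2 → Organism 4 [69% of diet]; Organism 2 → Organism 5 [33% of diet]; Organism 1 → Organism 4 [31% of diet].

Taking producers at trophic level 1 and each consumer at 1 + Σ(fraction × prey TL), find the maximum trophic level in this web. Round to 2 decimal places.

3.54

Organism 3: 1 + 1 = 2
Organism 4: 1 + (0.31×1 + 0.69×1) = 2
Organism 5: 1 + (0.33×1 + 0.13×1 + 0.54×2) = 2.54
Organism 6: 1 + 2.54 = 3.54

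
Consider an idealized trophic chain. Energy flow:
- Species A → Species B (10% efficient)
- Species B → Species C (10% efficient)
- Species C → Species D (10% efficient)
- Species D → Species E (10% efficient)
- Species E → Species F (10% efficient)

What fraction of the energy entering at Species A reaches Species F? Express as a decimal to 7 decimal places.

Product of link efficiencies: 0.1 × 0.1 × 0.1 × 0.1 × 0.1 = 0.00001

0.0000100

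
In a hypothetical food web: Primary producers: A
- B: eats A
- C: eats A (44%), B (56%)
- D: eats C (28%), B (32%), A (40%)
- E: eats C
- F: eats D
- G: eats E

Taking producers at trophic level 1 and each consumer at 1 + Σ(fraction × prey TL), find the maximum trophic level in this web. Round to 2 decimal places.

4.56

B: 1 + 1 = 2
C: 1 + (0.44×1 + 0.56×2) = 2.56
D: 1 + (0.28×2.56 + 0.32×2 + 0.4×1) = 2.7568
E: 1 + 2.56 = 3.56
F: 1 + 2.7568 = 3.7568
G: 1 + 3.56 = 4.56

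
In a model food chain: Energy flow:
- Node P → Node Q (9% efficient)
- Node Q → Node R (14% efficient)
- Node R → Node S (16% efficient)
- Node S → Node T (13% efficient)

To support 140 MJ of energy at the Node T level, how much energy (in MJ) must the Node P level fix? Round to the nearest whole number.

534188 MJ

Cumulative transfer efficiency: 0.09 × 0.14 × 0.16 × 0.13 = 0.00026208
Node P energy = 140 / 0.00026208 = 534188 MJ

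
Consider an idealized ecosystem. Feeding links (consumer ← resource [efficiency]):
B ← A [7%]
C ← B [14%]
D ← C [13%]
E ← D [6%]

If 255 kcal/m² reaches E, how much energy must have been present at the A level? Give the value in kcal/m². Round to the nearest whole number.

Cumulative transfer efficiency: 0.07 × 0.14 × 0.13 × 0.06 = 0.00007644
A energy = 255 / 0.00007644 = 3335950 kcal/m²

3335950 kcal/m²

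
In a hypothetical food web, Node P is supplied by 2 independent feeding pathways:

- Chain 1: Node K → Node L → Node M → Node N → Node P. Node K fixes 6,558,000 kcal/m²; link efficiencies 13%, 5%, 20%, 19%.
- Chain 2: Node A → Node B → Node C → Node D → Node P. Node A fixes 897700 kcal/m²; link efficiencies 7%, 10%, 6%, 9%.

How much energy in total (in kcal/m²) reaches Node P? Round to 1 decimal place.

Chain 1: 6558000 × 0.13 × 0.05 × 0.2 × 0.19 = 1619.826 kcal/m²
Chain 2: 897700 × 0.07 × 0.1 × 0.06 × 0.09 = 33.93306 kcal/m²
Total at Node P: 1619.826 + 33.93306 = 1653.75906 kcal/m²

1653.8 kcal/m²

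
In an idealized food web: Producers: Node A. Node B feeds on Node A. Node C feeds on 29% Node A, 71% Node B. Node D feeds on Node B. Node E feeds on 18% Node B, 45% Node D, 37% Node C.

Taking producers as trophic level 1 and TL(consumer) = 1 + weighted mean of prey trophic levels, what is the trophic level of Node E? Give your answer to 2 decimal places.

3.71

Node B: 1 + 1 = 2
Node C: 1 + (0.29×1 + 0.71×2) = 2.71
Node D: 1 + 2 = 3
Node E: 1 + (0.18×2 + 0.45×3 + 0.37×2.71) = 3.7127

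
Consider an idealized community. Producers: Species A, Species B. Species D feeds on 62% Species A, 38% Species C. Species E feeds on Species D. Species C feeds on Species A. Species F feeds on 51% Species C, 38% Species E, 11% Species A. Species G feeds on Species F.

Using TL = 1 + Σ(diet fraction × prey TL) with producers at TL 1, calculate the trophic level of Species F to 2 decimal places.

Species C: 1 + 1 = 2
Species D: 1 + (0.62×1 + 0.38×2) = 2.38
Species E: 1 + 2.38 = 3.38
Species F: 1 + (0.51×2 + 0.38×3.38 + 0.11×1) = 3.4144
Species G: 1 + 3.4144 = 4.4144

3.41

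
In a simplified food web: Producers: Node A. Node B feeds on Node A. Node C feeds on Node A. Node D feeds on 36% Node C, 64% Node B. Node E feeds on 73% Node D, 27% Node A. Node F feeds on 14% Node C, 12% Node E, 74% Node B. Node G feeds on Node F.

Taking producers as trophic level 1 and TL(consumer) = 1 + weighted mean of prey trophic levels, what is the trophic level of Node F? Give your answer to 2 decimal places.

Node B: 1 + 1 = 2
Node C: 1 + 1 = 2
Node D: 1 + (0.36×2 + 0.64×2) = 3
Node E: 1 + (0.73×3 + 0.27×1) = 3.46
Node F: 1 + (0.14×2 + 0.12×3.46 + 0.74×2) = 3.1752
Node G: 1 + 3.1752 = 4.1752

3.18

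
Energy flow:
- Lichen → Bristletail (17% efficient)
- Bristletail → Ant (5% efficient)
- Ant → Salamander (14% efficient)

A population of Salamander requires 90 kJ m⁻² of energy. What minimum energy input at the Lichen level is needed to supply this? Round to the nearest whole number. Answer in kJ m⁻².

Cumulative transfer efficiency: 0.17 × 0.05 × 0.14 = 0.00119
Lichen energy = 90 / 0.00119 = 75630 kJ m⁻²

75630 kJ m⁻²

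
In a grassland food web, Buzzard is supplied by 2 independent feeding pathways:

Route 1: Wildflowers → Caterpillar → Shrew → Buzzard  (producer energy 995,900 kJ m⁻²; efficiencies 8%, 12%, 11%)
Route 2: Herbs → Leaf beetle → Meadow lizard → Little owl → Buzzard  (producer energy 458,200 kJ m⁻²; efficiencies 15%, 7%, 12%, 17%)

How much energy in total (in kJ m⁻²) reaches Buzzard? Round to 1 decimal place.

1149.8 kJ m⁻²

Route 1: 995900 × 0.08 × 0.12 × 0.11 = 1051.6704 kJ m⁻²
Route 2: 458200 × 0.15 × 0.07 × 0.12 × 0.17 = 98.14644 kJ m⁻²
Total at Buzzard: 1051.6704 + 98.14644 = 1149.81684 kJ m⁻²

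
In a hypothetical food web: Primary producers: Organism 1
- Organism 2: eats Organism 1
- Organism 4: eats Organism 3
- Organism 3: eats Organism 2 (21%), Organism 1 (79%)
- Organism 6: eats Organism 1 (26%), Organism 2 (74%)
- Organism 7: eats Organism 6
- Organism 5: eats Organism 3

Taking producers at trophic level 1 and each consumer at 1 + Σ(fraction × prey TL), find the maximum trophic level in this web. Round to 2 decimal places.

Organism 2: 1 + 1 = 2
Organism 3: 1 + (0.21×2 + 0.79×1) = 2.21
Organism 4: 1 + 2.21 = 3.21
Organism 5: 1 + 2.21 = 3.21
Organism 6: 1 + (0.26×1 + 0.74×2) = 2.74
Organism 7: 1 + 2.74 = 3.74

3.74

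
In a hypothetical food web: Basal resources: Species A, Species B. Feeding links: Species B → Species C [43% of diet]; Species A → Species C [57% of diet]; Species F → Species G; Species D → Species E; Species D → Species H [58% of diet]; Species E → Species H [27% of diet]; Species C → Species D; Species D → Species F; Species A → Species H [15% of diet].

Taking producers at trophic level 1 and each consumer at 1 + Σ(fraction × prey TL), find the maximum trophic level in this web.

Species C: 1 + (0.57×1 + 0.43×1) = 2
Species D: 1 + 2 = 3
Species E: 1 + 3 = 4
Species F: 1 + 3 = 4
Species G: 1 + 4 = 5
Species H: 1 + (0.27×4 + 0.15×1 + 0.58×3) = 3.97

5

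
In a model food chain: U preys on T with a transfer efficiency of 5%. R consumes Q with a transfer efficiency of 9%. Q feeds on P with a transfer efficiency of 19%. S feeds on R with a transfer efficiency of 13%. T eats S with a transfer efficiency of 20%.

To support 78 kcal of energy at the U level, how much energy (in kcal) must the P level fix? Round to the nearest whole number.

Cumulative transfer efficiency: 0.19 × 0.09 × 0.13 × 0.2 × 0.05 = 0.00002223
P energy = 78 / 0.00002223 = 3508772 kcal

3508772 kcal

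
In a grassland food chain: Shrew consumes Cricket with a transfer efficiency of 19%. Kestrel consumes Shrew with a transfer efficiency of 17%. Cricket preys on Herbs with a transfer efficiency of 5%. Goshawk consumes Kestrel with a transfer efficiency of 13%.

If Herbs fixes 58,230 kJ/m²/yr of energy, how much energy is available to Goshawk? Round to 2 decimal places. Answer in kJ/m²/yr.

12.23 kJ/m²/yr

Cricket: 58230 × 0.05 = 2911.5 kJ/m²/yr
Shrew: 2911.5 × 0.19 = 553.185 kJ/m²/yr
Kestrel: 553.185 × 0.17 = 94.04145 kJ/m²/yr
Goshawk: 94.04145 × 0.13 = 12.2253885 kJ/m²/yr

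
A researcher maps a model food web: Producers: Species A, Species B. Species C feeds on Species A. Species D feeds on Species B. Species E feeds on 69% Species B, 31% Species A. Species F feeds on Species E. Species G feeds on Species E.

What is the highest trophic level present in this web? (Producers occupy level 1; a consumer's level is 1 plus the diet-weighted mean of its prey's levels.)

Species C: 1 + 1 = 2
Species D: 1 + 1 = 2
Species E: 1 + (0.69×1 + 0.31×1) = 2
Species F: 1 + 2 = 3
Species G: 1 + 2 = 3

3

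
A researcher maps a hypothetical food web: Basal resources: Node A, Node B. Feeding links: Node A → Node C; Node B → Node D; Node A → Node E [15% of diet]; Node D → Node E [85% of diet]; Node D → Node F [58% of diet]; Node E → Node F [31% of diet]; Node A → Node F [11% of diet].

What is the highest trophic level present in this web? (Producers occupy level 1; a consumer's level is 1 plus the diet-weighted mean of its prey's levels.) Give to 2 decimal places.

Node C: 1 + 1 = 2
Node D: 1 + 1 = 2
Node E: 1 + (0.15×1 + 0.85×2) = 2.85
Node F: 1 + (0.58×2 + 0.31×2.85 + 0.11×1) = 3.1535

3.15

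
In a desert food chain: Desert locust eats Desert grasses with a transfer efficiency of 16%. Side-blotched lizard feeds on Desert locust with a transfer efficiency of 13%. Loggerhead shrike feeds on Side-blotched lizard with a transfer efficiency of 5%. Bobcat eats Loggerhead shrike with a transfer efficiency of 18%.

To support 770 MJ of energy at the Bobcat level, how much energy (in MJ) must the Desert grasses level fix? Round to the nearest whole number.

Cumulative transfer efficiency: 0.16 × 0.13 × 0.05 × 0.18 = 0.0001872
Desert grasses energy = 770 / 0.0001872 = 4113248 MJ

4113248 MJ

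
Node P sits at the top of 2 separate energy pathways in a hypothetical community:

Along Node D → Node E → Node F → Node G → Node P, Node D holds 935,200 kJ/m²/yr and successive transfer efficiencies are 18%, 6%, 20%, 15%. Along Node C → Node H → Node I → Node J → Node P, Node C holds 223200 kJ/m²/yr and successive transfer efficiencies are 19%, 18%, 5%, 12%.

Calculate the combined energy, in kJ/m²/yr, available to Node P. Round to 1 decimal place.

Via Node D: 935200 × 0.18 × 0.06 × 0.2 × 0.15 = 303.0048 kJ/m²/yr
Via Node C: 223200 × 0.19 × 0.18 × 0.05 × 0.12 = 45.80064 kJ/m²/yr
Total at Node P: 303.0048 + 45.80064 = 348.80544 kJ/m²/yr

348.8 kJ/m²/yr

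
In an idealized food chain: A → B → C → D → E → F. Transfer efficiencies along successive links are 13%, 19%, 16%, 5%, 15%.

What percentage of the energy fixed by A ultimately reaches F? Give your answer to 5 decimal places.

Product of link efficiencies: 0.13 × 0.19 × 0.16 × 0.05 × 0.15 = 0.00002964
As a percentage: 0.00002964 × 100 = 0.00296%

0.00296%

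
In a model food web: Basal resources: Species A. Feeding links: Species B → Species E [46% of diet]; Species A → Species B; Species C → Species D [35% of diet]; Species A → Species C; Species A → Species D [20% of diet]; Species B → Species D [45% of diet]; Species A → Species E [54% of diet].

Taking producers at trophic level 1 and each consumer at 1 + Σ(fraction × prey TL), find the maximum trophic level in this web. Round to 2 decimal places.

Species B: 1 + 1 = 2
Species C: 1 + 1 = 2
Species D: 1 + (0.45×2 + 0.35×2 + 0.2×1) = 2.8
Species E: 1 + (0.54×1 + 0.46×2) = 2.46

2.80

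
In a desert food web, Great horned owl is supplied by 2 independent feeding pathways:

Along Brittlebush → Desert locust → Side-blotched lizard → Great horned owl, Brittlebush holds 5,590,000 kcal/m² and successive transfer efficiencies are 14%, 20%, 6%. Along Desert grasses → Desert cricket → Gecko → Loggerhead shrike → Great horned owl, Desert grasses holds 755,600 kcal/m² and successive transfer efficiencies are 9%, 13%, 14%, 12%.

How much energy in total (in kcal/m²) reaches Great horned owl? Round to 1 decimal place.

9539.7 kcal/m²

Via Brittlebush: 5590000 × 0.14 × 0.2 × 0.06 = 9391.2 kcal/m²
Via Desert grasses: 755600 × 0.09 × 0.13 × 0.14 × 0.12 = 148.520736 kcal/m²
Total at Great horned owl: 9391.2 + 148.520736 = 9539.720736 kcal/m²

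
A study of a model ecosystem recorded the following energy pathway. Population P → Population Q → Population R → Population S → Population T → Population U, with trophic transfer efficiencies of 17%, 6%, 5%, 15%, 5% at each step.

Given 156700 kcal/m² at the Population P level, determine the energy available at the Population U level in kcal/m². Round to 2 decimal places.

Population Q: 156700 × 0.17 = 26639 kcal/m²
Population R: 26639 × 0.06 = 1598.34 kcal/m²
Population S: 1598.34 × 0.05 = 79.917 kcal/m²
Population T: 79.917 × 0.15 = 11.98755 kcal/m²
Population U: 11.98755 × 0.05 = 0.5993775 kcal/m²

0.60 kcal/m²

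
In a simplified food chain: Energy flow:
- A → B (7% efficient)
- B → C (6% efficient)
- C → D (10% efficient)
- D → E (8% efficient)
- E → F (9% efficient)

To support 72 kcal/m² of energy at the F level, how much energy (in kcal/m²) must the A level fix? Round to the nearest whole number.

Cumulative transfer efficiency: 0.07 × 0.06 × 0.1 × 0.08 × 0.09 = 0.000003024
A energy = 72 / 0.000003024 = 23809524 kcal/m²

23809524 kcal/m²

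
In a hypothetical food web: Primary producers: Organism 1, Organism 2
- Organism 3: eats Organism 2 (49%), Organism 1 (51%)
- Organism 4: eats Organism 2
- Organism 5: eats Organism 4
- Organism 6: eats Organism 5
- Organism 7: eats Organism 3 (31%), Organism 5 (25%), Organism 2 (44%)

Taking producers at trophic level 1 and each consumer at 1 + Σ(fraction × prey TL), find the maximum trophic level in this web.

4

Organism 3: 1 + (0.49×1 + 0.51×1) = 2
Organism 4: 1 + 1 = 2
Organism 5: 1 + 2 = 3
Organism 6: 1 + 3 = 4
Organism 7: 1 + (0.31×2 + 0.25×3 + 0.44×1) = 2.81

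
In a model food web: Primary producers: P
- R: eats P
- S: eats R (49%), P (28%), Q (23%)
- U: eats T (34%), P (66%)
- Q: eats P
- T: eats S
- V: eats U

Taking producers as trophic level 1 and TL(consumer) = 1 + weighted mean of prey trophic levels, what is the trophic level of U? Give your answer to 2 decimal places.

2.92

Q: 1 + 1 = 2
R: 1 + 1 = 2
S: 1 + (0.49×2 + 0.28×1 + 0.23×2) = 2.72
T: 1 + 2.72 = 3.72
U: 1 + (0.34×3.72 + 0.66×1) = 2.9248
V: 1 + 2.9248 = 3.9248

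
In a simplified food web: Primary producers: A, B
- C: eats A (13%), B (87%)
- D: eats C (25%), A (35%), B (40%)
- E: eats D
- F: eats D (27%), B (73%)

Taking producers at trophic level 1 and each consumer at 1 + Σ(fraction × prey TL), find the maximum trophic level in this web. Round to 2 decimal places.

3.25

C: 1 + (0.13×1 + 0.87×1) = 2
D: 1 + (0.25×2 + 0.35×1 + 0.4×1) = 2.25
E: 1 + 2.25 = 3.25
F: 1 + (0.27×2.25 + 0.73×1) = 2.3375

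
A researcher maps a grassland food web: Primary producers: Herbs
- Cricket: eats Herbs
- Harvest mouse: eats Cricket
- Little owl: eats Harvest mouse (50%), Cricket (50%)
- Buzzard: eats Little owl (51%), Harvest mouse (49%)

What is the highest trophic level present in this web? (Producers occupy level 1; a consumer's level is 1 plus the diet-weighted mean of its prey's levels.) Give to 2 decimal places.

4.26

Cricket: 1 + 1 = 2
Harvest mouse: 1 + 2 = 3
Little owl: 1 + (0.5×3 + 0.5×2) = 3.5
Buzzard: 1 + (0.51×3.5 + 0.49×3) = 4.255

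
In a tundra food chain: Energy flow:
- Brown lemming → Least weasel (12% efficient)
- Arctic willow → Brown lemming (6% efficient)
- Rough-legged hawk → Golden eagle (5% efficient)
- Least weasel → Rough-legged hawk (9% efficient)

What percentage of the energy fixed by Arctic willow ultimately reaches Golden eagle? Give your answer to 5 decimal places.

Product of link efficiencies: 0.06 × 0.12 × 0.09 × 0.05 = 0.0000324
As a percentage: 0.0000324 × 100 = 0.00324%

0.00324%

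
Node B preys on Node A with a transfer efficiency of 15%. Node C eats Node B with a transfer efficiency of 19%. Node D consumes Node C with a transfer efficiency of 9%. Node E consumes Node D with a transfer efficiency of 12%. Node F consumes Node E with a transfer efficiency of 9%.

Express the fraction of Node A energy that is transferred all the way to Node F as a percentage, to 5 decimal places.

0.00277%

Product of link efficiencies: 0.15 × 0.19 × 0.09 × 0.12 × 0.09 = 0.000027702
As a percentage: 0.000027702 × 100 = 0.00277%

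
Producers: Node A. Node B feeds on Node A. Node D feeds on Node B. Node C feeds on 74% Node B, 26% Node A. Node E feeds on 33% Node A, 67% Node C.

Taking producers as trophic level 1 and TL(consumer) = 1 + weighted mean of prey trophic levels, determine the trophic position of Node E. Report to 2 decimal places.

3.17

Node B: 1 + 1 = 2
Node C: 1 + (0.74×2 + 0.26×1) = 2.74
Node D: 1 + 2 = 3
Node E: 1 + (0.33×1 + 0.67×2.74) = 3.1658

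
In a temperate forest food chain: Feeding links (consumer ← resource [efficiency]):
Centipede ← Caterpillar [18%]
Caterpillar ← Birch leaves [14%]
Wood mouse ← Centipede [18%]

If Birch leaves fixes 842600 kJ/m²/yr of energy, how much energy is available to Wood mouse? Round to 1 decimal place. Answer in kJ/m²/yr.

3822.0 kJ/m²/yr

Caterpillar: 842600 × 0.14 = 117964 kJ/m²/yr
Centipede: 117964 × 0.18 = 21233.52 kJ/m²/yr
Wood mouse: 21233.52 × 0.18 = 3822.0336 kJ/m²/yr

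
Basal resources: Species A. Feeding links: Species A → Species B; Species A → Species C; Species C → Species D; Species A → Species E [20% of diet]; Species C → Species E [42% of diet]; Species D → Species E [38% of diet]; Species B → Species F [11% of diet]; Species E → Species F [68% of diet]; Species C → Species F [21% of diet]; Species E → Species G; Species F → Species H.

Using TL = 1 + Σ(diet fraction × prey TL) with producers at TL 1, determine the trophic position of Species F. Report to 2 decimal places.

3.80

Species B: 1 + 1 = 2
Species C: 1 + 1 = 2
Species D: 1 + 2 = 3
Species E: 1 + (0.2×1 + 0.42×2 + 0.38×3) = 3.18
Species F: 1 + (0.11×2 + 0.68×3.18 + 0.21×2) = 3.8024
Species G: 1 + 3.18 = 4.18
Species H: 1 + 3.8024 = 4.8024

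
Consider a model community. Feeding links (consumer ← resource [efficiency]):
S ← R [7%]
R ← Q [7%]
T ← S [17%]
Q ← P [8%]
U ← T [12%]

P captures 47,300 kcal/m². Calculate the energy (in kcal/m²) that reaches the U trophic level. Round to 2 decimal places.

Q: 47300 × 0.08 = 3784 kcal/m²
R: 3784 × 0.07 = 264.88 kcal/m²
S: 264.88 × 0.07 = 18.5416 kcal/m²
T: 18.5416 × 0.17 = 3.152072 kcal/m²
U: 3.152072 × 0.12 = 0.37824864 kcal/m²

0.38 kcal/m²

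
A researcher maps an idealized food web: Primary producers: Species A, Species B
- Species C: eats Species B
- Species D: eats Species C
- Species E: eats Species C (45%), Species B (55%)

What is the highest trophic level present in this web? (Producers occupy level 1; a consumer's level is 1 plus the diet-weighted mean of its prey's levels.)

Species C: 1 + 1 = 2
Species D: 1 + 2 = 3
Species E: 1 + (0.45×2 + 0.55×1) = 2.45

3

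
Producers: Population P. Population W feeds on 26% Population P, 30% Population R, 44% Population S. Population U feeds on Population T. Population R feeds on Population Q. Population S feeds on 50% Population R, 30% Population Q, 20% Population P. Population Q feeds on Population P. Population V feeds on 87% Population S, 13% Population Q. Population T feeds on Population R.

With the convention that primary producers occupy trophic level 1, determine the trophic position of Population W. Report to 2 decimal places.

3.61

Population Q: 1 + 1 = 2
Population R: 1 + 2 = 3
Population S: 1 + (0.5×3 + 0.3×2 + 0.2×1) = 3.3
Population T: 1 + 3 = 4
Population U: 1 + 4 = 5
Population V: 1 + (0.87×3.3 + 0.13×2) = 4.131
Population W: 1 + (0.26×1 + 0.3×3 + 0.44×3.3) = 3.612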